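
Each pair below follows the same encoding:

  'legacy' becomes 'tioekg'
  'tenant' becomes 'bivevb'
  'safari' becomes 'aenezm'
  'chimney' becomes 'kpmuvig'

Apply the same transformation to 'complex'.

ksuxtif

The shift depends on letter class: consonant l→t is +8, but vowel e→i is +4. Vowels shift forward by 4 and consonants shift forward by 8.
On complex: c(cons)+8=k, o(vowel)+4=s, m(cons)+8=u, p(cons)+8=x, l(cons)+8=t, e(vowel)+4=i, x(cons)+8=f.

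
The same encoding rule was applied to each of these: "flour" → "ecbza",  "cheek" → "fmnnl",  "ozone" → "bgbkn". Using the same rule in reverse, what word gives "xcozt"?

album

Each letter's alphabet position (a=0..z=25) is mapped through 17·x+23 mod 26 — an affine cipher.
Decoding xcozt: x(23)→23·(23−23)≡0=a; c(2)→23·(2−23)≡11=l; o(14)→23·(14−23)≡1=b; z(25)→23·(25−23)≡20=u; t(19)→23·(19−23)≡12=m (all mod 26).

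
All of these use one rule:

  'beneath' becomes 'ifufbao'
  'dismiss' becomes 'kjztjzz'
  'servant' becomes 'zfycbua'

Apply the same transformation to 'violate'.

The shift depends on letter class: consonant b→i is +7, but vowel e→f is +1. The rule splits by letter class: vowels +1, consonants +7.
On violate: v(cons)+7=c, i(vowel)+1=j, o(vowel)+1=p, l(cons)+7=s, a(vowel)+1=b, t(cons)+7=a, e(vowel)+1=f.

cjpsbaf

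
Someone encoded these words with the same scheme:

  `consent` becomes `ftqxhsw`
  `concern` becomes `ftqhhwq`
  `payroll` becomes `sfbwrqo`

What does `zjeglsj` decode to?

webbing

Shifts by position in consent: pos 0: c→f (+3), pos 1: o→t (+5), pos 2: n→q (+3), pos 3: s→x (+5) — repeating every 2. It's a Vigenère-style cipher with numeric key [3,5]: position i shifts by key[i mod 2].
Reversing it on zjeglsj: z−3=w, j−5=e, e−3=b, g−5=b, l−3=i, s−5=n, j−3=g.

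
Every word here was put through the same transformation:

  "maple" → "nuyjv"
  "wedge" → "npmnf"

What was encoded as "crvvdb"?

The output letters match the input read backwards, each shifted +9: maple reversed is elpam. Two steps: reverse the string, then apply a Caesar shift of +9.
Undoing it on crvvdb: shift back: c−9=t, r−9=i, v−9=m, v−9=m, d−9=u, b−9=s → timmus; then reverse → summit.

summit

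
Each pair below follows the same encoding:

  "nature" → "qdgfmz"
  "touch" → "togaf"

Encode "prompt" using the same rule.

The output letters match the input read backwards, each shifted +12: nature reversed is erutan. Read the word backwards and shift each letter +12.
Applying it to prompt: reverse → tpmorp; then shift: t+12=f, p+12=b, m+12=y, o+12=a, r+12=d, p+12=b.

fbyadb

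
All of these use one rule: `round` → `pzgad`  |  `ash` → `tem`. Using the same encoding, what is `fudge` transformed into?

qspgr

The output letters match the input read backwards, each shifted +12: round reversed is dnuor. Read the word backwards and shift each letter +12.
For fudge: reverse → egduf; then shift: e+12=q, g+12=s, d+12=p, u+12=g, f+12=r.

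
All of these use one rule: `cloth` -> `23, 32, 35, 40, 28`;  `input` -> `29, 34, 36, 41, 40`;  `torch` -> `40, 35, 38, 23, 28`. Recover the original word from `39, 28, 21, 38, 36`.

sharp

c is letter #3 and maps to 23: an offset of 20. The number is (letter's place in the alphabet, a=1) + 20.
Reversing it on 39, 28, 21, 38, 36: 39→(39−20)÷1=19=s, 28→(28−20)÷1=8=h, 21→(21−20)÷1=1=a, 38→(38−20)÷1=18=r, 36→(36−20)÷1=16=p.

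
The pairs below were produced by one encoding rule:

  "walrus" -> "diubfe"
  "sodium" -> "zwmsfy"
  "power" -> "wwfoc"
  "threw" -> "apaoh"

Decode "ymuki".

relax

In walrus: w→d is +7, a→i is +8, l→u is +9, r→b is +10 — the shift increases by 1 each position. The shift increases by 1 at each position, starting from +7: 7, 8, 9, ….
Undoing it on ymuki: y−7=r, m−8=e, u−9=l, k−10=a, i−11=x.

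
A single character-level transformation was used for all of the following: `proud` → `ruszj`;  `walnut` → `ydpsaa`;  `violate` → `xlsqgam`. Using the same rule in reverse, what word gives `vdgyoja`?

tactics

Each letter shifts forward by (position + 2), i.e. 2, 3, 4, … — the shift grows by one for each successive letter.
Undoing it on vdgyoja: v−2=t, d−3=a, g−4=c, y−5=t, o−6=i, j−7=c, a−8=s.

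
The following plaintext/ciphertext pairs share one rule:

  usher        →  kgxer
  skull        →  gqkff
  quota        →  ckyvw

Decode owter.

wafer

Each letter's alphabet position (a=0..z=25) is mapped through 15·x+22 mod 26 — an affine cipher.
Reversing it on owter: o(14)→7·(14−22)≡22=w; w(22)→7·(22−22)≡0=a; t(19)→7·(19−22)≡5=f; e(4)→7·(4−22)≡4=e; r(17)→7·(17−22)≡17=r (all mod 26).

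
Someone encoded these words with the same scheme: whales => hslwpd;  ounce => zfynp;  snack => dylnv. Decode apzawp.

Compare letters: w→h is +11, h→s is +11, a→l is +11 — a constant shift. Each letter is shifted forward by 11 in the alphabet (a Caesar shift of +11).
Undoing it on apzawp: a−11=p, p−11=e, z−11=o, a−11=p, w−11=l, p−11=e.

people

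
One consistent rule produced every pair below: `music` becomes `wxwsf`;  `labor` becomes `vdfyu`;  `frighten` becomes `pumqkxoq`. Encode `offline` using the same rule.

The shifts repeat in a cycle of length 3: positions 0,1,… shift by +10, +3, +4, then the pattern repeats.
Applying it to offline: o+10=y, f+3=i, f+4=j, l+10=v, i+3=l, n+4=r, e+10=o.

yijvlro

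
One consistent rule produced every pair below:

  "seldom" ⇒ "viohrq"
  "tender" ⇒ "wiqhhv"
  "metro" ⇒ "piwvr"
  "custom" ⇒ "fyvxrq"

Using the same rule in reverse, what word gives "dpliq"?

Shifts by position in seldom: pos 0: s→v (+3), pos 1: e→i (+4), pos 2: l→o (+3), pos 3: d→h (+4) — repeating every 2. A repeating key of period 2 is used — shifts +3, +4 over and over.
Reversing it on dpliq: d−3=a, p−4=l, l−3=i, i−4=e, q−3=n.

alien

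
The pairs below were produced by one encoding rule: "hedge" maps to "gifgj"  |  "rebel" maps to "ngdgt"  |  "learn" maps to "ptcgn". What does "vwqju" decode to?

The output letters match the input read backwards, each shifted +2: hedge reversed is egdeh. Two steps: reverse the string, then apply a Caesar shift of +2.
Reversing it on vwqju: shift back: v−2=t, w−2=u, q−2=o, j−2=h, u−2=s → tuohs; then reverse → shout.

shout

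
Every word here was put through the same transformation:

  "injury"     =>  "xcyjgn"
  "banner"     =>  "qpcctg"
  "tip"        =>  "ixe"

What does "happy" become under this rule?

Compare letters: i→x is +15, n→c is +15, j→y is +15 — a constant shift. It's a constant shift of +15 (ROT15).
For happy: h+15=w, a+15=p, p+15=e, p+15=e, y+15=n.

wpeen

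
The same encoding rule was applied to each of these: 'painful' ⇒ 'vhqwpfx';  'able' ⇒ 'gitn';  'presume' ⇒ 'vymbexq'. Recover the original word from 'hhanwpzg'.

The shift increases by 1 at each position, starting from +6: 6, 7, 8, ….
Undoing it on hhanwpzg: h−6=b, h−7=a, a−8=s, n−9=e, w−10=m, p−11=e, z−12=n, g−13=t.

basement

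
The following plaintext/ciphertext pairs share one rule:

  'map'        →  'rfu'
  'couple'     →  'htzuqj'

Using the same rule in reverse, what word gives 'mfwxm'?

harsh

This is a Caesar cipher with shift 5.
Reversing it on mfwxm: m−5=h, f−5=a, w−5=r, x−5=s, m−5=h.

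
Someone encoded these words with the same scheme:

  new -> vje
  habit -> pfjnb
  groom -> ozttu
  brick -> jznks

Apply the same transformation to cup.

kzx

The shift depends on letter class: consonant n→v is +8, but vowel e→j is +5. Vowels shift forward by 5 and consonants shift forward by 8.
For cup: c(cons)+8=k, u(vowel)+5=z, p(cons)+8=x.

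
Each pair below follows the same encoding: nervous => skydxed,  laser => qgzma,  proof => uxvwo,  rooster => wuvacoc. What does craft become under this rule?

hxhnc

In nervous: n→s is +5, e→k is +6, r→y is +7, v→d is +8 — the shift increases by 1 each position. Each letter shifts forward by (position + 5), i.e. 5, 6, 7, … — the shift grows by one for each successive letter.
Applying it to craft: c+5=h, r+6=x, a+7=h, f+8=n, t+9=c.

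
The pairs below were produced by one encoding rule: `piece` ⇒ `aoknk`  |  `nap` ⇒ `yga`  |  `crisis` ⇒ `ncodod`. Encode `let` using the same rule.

wke

The rule splits by letter class: vowels +6, consonants +11.
On let: l(cons)+11=w, e(vowel)+6=k, t(cons)+11=e.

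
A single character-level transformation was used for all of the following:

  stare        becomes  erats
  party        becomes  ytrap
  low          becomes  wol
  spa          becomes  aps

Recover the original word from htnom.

It's just the letters in reverse order.
Decoding htnom: then reverse → month.

month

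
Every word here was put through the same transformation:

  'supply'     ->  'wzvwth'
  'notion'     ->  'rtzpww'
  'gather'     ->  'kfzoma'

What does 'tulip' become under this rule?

In supply: s→w is +4, u→z is +5, p→v is +6, p→w is +7 — the shift increases by 1 each position. The shift increases by 1 at each position, starting from +4: 4, 5, 6, ….
Applying it to tulip: t+4=x, u+5=z, l+6=r, i+7=p, p+8=x.

xzrpx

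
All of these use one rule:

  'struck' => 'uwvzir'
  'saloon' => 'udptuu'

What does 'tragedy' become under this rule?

In struck: s→u is +2, t→w is +3, r→v is +4, u→z is +5 — the shift increases by 1 each position. Letter i (0-indexed) is shifted by i+2, so successive shifts are 2, 3, 4, ….
For tragedy: t+2=v, r+3=u, a+4=e, g+5=l, e+6=k, d+7=k, y+8=g.

vuelkkg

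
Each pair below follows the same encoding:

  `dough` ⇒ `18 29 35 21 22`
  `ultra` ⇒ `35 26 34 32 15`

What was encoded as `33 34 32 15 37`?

straw

d is letter #4 and maps to 18: an offset of 14. The number is (letter's place in the alphabet, a=1) + 14.
Decoding 33 34 32 15 37: 33→(33−14)÷1=19=s, 34→(34−14)÷1=20=t, 32→(32−14)÷1=18=r, 15→(15−14)÷1=1=a, 37→(37−14)÷1=23=w.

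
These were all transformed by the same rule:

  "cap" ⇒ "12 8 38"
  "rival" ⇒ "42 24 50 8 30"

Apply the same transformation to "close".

12 30 36 44 16

c(#3)→12 and a(#1)→8: differences scale by 2, so n = 2·pos + 6. With a=1..z=26, the number is 2·pos + 6.
For close: c=3→12, l=12→30, o=15→36, s=19→44, e=5→16.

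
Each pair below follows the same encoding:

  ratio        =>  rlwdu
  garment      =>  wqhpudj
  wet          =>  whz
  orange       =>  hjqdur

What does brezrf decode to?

The output letters match the input read backwards, each shifted +3: ratio reversed is oitar. Two steps: reverse the string, then apply a Caesar shift of +3.
Reversing it on brezrf: shift back: b−3=y, r−3=o, e−3=b, z−3=w, r−3=o, f−3=c → yobwoc; then reverse → cowboy.

cowboy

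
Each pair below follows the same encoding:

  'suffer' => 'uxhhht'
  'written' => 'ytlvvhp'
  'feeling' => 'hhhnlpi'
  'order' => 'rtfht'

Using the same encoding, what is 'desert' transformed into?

The shift depends on letter class: consonant s→u is +2, but vowel u→x is +3. The rule splits by letter class: vowels +3, consonants +2.
For desert: d(cons)+2=f, e(vowel)+3=h, s(cons)+2=u, e(vowel)+3=h, r(cons)+2=t, t(cons)+2=v.

fhuhtv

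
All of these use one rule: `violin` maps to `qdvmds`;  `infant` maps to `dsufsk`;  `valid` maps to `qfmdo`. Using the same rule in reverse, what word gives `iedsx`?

bring

v(21)→q(16) and i(8)→d(3) fit y≡3x+5 (mod 26); the inverse of 3 mod 26 is 9. This is an affine cipher: with a=0,…,z=25, each position x becomes (3x+5) mod 26.
Reversing it on iedsx: i(8)→9·(8−5)≡1=b; e(4)→9·(4−5)≡17=r; d(3)→9·(3−5)≡8=i; s(18)→9·(18−5)≡13=n; x(23)→9·(23−5)≡6=g (all mod 26).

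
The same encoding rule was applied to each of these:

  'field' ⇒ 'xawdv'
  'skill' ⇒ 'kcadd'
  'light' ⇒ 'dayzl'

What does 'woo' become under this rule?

ogg

This is a Caesar cipher with shift 18.
For woo: w+18=o, o+18=g, o+18=g.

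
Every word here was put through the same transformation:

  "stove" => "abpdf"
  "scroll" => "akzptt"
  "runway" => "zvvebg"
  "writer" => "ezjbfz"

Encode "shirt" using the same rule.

The shift depends on letter class: consonant s→a is +8, but vowel o→p is +1. Two shifts are in play — +1 for a/e/i/o/u, +8 for every other letter.
Applying it to shirt: s(cons)+8=a, h(cons)+8=p, i(vowel)+1=j, r(cons)+8=z, t(cons)+8=b.

apjzb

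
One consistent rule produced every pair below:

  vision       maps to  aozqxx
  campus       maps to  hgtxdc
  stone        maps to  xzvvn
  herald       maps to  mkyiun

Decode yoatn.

title

In vision: v→a is +5, i→o is +6, s→z is +7, i→q is +8 — the shift increases by 1 each position. Each letter shifts forward by (position + 5), i.e. 5, 6, 7, … — the shift grows by one for each successive letter.
Undoing it on yoatn: y−5=t, o−6=i, a−7=t, t−8=l, n−9=e.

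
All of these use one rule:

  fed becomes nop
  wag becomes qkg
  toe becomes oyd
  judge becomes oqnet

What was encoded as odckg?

waste

The output letters match the input read backwards, each shifted +10: fed reversed is def. The word is reversed, then every letter is shifted forward by 10.
Reversing it on odckg: shift back: o−10=e, d−10=t, c−10=s, k−10=a, g−10=w → etsaw; then reverse → waste.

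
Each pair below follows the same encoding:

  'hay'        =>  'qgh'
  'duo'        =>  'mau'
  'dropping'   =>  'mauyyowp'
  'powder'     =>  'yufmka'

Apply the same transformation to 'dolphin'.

The shift depends on letter class: consonant h→q is +9, but vowel a→g is +6. The rule splits by letter class: vowels +6, consonants +9.
For dolphin: d(cons)+9=m, o(vowel)+6=u, l(cons)+9=u, p(cons)+9=y, h(cons)+9=q, i(vowel)+6=o, n(cons)+9=w.

muuyqow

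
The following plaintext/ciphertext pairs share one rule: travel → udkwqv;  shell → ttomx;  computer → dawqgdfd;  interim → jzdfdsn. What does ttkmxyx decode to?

shallow

Shifts by position in travel: pos 0: t→u (+1), pos 1: r→d (+12), pos 2: a→k (+10), pos 3: v→w (+1), pos 4: e→q (+12), pos 5: l→v (+10) — repeating every 3. A repeating key of period 3 is used — shifts +1, +12, +10 over and over.
Reversing it on ttkmxyx: t−1=s, t−12=h, k−10=a, m−1=l, x−12=l, y−10=o, x−1=w.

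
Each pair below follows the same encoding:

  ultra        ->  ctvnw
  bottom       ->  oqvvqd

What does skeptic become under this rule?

The output letters match the input read backwards, each shifted +2: ultra reversed is artlu. The word is reversed, then every letter is shifted forward by 2.
Applying it to skeptic: reverse → citpeks; then shift: c+2=e, i+2=k, t+2=v, p+2=r, e+2=g, k+2=m, s+2=u.

ekvrgmu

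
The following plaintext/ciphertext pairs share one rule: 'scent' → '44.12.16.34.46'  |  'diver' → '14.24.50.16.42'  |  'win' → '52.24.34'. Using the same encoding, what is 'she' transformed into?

s(#19)→44 and c(#3)→12: differences scale by 2, so n = 2·pos + 6. Each letter becomes 2×(its alphabet position, a=1..z=26) + 6.
Applying it to she: s=19→44, h=8→22, e=5→16.

44.22.16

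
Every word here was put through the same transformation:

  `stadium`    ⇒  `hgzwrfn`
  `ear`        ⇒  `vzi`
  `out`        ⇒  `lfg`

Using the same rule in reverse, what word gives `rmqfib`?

Each pair mirrors across the alphabet (s↔h, t↔g, a↔z): positions sum to 25. Each letter is replaced by its mirror in the alphabet: a↔z, b↔y, c↔x, and so on (the Atbash cipher).
Decoding rmqfib: r↔i, m↔n, q↔j, f↔u, i↔r, b↔y.

injury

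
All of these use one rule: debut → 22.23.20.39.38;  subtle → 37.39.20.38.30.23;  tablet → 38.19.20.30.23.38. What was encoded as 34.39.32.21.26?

Each letter is replaced by its alphabet position (a=1..z=26) + 18.
Reversing it on 34.39.32.21.26: 34→(34−18)÷1=16=p, 39→(39−18)÷1=21=u, 32→(32−18)÷1=14=n, 21→(21−18)÷1=3=c, 26→(26−18)÷1=8=h.

punch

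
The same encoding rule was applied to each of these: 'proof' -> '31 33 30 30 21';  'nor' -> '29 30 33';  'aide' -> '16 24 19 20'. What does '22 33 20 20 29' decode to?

green

p is letter #16 and maps to 31: an offset of 15. Letters become their 1-based position plus 15 (so a→16, b→17, …).
Decoding 22 33 20 20 29: 22→(22−15)÷1=7=g, 33→(33−15)÷1=18=r, 20→(20−15)÷1=5=e, 20→(20−15)÷1=5=e, 29→(29−15)÷1=14=n.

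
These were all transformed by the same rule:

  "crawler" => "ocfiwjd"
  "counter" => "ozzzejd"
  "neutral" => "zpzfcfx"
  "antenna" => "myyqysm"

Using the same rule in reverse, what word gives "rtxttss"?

A repeating key of period 3 is used — shifts +12, +11, +5 over and over.
Decoding rtxttss: r−12=f, t−11=i, x−5=s, t−12=h, t−11=i, s−5=n, s−12=g.

fishing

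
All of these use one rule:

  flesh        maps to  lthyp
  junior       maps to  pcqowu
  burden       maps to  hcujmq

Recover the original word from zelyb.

Shifts by position in flesh: pos 0: f→l (+6), pos 1: l→t (+8), pos 2: e→h (+3), pos 3: s→y (+6), pos 4: h→p (+8) — repeating every 3. The shifts repeat in a cycle of length 3: positions 0,1,… shift by +6, +8, +3, then the pattern repeats.
Reversing it on zelyb: z−6=t, e−8=w, l−3=i, y−6=s, b−8=t.

twist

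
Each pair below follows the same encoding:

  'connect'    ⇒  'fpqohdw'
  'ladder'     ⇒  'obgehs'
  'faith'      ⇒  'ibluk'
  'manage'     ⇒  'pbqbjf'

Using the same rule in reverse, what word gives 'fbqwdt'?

Shifts by position in connect: pos 0: c→f (+3), pos 1: o→p (+1), pos 2: n→q (+3), pos 3: n→o (+1) — repeating every 2. The shifts repeat in a cycle of length 2: positions 0,1,… shift by +3, +1, then the pattern repeats.
Reversing it on fbqwdt: f−3=c, b−1=a, q−3=n, w−1=v, d−3=a, t−1=s.

canvas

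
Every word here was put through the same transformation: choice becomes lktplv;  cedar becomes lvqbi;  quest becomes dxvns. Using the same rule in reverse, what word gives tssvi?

c(2)→l(11) and h(7)→k(10) fit y≡5x+1 (mod 26); the inverse of 5 mod 26 is 21. Each letter's alphabet position (a=0..z=25) is mapped through 5·x+1 mod 26 — an affine cipher.
Reversing it on tssvi: t(19)→21·(19−1)≡14=o; s(18)→21·(18−1)≡19=t; s(18)→21·(18−1)≡19=t; v(21)→21·(21−1)≡4=e; i(8)→21·(8−1)≡17=r (all mod 26).

otter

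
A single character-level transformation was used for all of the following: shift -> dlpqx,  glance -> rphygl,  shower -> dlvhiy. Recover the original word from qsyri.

Shifts by position in shift: pos 0: s→d (+11), pos 1: h→l (+4), pos 2: i→p (+7), pos 3: f→q (+11), pos 4: t→x (+4) — repeating every 3. It's a Vigenère-style cipher with numeric key [11,4,7]: position i shifts by key[i mod 3].
Undoing it on qsyri: q−11=f, s−4=o, y−7=r, r−11=g, i−4=e.

forge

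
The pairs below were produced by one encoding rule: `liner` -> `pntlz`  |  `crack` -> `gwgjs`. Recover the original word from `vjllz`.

refer

In liner: l→p is +4, i→n is +5, n→t is +6, e→l is +7 — the shift increases by 1 each position. The shift increases by 1 at each position, starting from +4: 4, 5, 6, ….
Undoing it on vjllz: v−4=r, j−5=e, l−6=f, l−7=e, z−8=r.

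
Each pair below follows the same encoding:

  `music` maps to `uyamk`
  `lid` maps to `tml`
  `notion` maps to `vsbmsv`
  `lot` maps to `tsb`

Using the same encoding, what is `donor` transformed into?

The shift depends on letter class: consonant m→u is +8, but vowel u→y is +4. Vowels shift forward by 4 and consonants shift forward by 8.
Applying it to donor: d(cons)+8=l, o(vowel)+4=s, n(cons)+8=v, o(vowel)+4=s, r(cons)+8=z.

lsvsz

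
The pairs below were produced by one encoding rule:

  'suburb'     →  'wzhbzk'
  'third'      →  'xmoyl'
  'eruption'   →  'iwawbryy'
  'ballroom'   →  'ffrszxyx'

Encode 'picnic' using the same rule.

In suburb: s→w is +4, u→z is +5, b→h is +6, u→b is +7 — the shift increases by 1 each position. Each letter shifts forward by (position + 4), i.e. 4, 5, 6, … — the shift grows by one for each successive letter.
Applying it to picnic: p+4=t, i+5=n, c+6=i, n+7=u, i+8=q, c+9=l.

tniuql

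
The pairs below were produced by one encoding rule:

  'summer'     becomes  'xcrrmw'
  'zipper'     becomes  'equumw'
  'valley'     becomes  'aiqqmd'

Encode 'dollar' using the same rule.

iwqqiw

Two shifts are in play — +8 for a/e/i/o/u, +5 for every other letter.
For dollar: d(cons)+5=i, o(vowel)+8=w, l(cons)+5=q, l(cons)+5=q, a(vowel)+8=i, r(cons)+5=w.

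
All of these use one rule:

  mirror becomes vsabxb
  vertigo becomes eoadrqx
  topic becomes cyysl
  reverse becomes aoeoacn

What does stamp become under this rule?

The shifts repeat in a cycle of length 2: positions 0,1,… shift by +9, +10, then the pattern repeats.
For stamp: s+9=b, t+10=d, a+9=j, m+10=w, p+9=y.

bdjwy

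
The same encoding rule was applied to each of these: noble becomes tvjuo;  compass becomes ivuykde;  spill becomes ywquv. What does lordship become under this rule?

Each letter shifts forward by (position + 6), i.e. 6, 7, 8, … — the shift grows by one for each successive letter.
For lordship: l+6=r, o+7=v, r+8=z, d+9=m, s+10=c, h+11=s, i+12=u, p+13=c.

rvzmcsuc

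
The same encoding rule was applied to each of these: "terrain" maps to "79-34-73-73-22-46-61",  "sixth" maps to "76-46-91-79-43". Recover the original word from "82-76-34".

t(#20)→79 and e(#5)→34: differences scale by 3, so n = 3·pos + 19. Each letter becomes 3×(its alphabet position, a=1..z=26) + 19.
Undoing it on 82-76-34: 82→(82−19)÷3=21=u, 76→(76−19)÷3=19=s, 34→(34−19)÷3=5=e.

use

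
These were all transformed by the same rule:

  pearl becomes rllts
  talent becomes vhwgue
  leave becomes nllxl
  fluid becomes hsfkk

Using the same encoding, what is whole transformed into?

It's a Vigenère-style cipher with numeric key [2,7,11]: position i shifts by key[i mod 3].
Applying it to whole: w+2=y, h+7=o, o+11=z, l+2=n, e+7=l.

yoznl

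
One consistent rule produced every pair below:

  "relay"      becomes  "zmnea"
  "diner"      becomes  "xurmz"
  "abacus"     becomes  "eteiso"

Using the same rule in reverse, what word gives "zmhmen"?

reveal

r(17)→z(25) and e(4)→m(12) fit y≡15x+4 (mod 26); the inverse of 15 mod 26 is 7. This is an affine cipher: with a=0,…,z=25, each position x becomes (15x+4) mod 26.
Undoing it on zmhmen: z(25)→7·(25−4)≡17=r; m(12)→7·(12−4)≡4=e; h(7)→7·(7−4)≡21=v; m(12)→7·(12−4)≡4=e; e(4)→7·(4−4)≡0=a; n(13)→7·(13−4)≡11=l (all mod 26).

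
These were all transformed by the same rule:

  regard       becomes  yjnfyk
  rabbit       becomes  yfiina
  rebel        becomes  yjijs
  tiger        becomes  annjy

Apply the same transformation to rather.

Vowels shift forward by 5 and consonants shift forward by 7.
Applying it to rather: r(cons)+7=y, a(vowel)+5=f, t(cons)+7=a, h(cons)+7=o, e(vowel)+5=j, r(cons)+7=y.

yfaojy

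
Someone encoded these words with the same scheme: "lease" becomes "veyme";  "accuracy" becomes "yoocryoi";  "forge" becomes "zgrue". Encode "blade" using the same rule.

tvyje

Treating letters as 0–25, the rule is x ↦ 21x + 24 (mod 26).
Applying it to blade: b(1)→21·1+24≡19=t; l(11)→21·11+24≡21=v; a(0)→21·0+24≡24=y; d(3)→21·3+24≡9=j; e(4)→21·4+24≡4=e (all mod 26).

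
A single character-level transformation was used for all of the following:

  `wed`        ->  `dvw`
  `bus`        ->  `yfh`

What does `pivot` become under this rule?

krelg

Each pair mirrors across the alphabet (w↔d, e↔v, d↔w): positions sum to 25. Letters are reflected about the middle of the alphabet (position → 25−position): Atbash.
For pivot: p↔k, i↔r, v↔e, o↔l, t↔g.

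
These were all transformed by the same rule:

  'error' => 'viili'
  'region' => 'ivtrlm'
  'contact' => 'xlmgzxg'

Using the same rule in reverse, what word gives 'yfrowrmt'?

building

Each pair mirrors across the alphabet (e↔v, r↔i, r↔i): positions sum to 25. This is the alphabet-reversal cipher (Atbash): a becomes z, b becomes y, etc.
Decoding yfrowrmt: y↔b, f↔u, r↔i, o↔l, w↔d, r↔i, m↔n, t↔g.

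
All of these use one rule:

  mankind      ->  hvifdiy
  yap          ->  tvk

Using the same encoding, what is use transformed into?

Compare letters: m→h is +21, a→v is +21, n→i is +21 — a constant shift. Each letter is shifted forward by 21 in the alphabet (a Caesar shift of +21).
Applying it to use: u+21=p, s+21=n, e+21=z.

pnz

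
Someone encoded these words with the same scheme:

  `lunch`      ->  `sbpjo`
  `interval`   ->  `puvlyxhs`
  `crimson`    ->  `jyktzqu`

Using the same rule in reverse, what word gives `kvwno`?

Shifts by position in lunch: pos 0: l→s (+7), pos 1: u→b (+7), pos 2: n→p (+2), pos 3: c→j (+7), pos 4: h→o (+7) — repeating every 3. It's a Vigenère-style cipher with numeric key [7,7,2]: position i shifts by key[i mod 3].
Decoding kvwno: k−7=d, v−7=o, w−2=u, n−7=g, o−7=h.

dough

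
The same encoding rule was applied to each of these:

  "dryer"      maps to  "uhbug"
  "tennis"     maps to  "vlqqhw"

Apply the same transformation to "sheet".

whhkv

The word is reversed, then every letter is shifted forward by 3.
Applying it to sheet: reverse → teehs; then shift: t+3=w, e+3=h, e+3=h, h+3=k, s+3=v.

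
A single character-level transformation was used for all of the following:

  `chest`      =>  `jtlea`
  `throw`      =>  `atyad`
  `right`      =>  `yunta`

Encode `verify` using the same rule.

It's a Vigenère-style cipher with numeric key [7,12]: position i shifts by key[i mod 2].
For verify: v+7=c, e+12=q, r+7=y, i+12=u, f+7=m, y+12=k.

cqyumk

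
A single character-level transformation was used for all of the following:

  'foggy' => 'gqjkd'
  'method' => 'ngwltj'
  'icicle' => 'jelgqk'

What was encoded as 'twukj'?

Letter i (0-indexed) is shifted by i+1, so successive shifts are 1, 2, 3, ….
Reversing it on twukj: t−1=s, w−2=u, u−3=r, k−4=g, j−5=e.

surge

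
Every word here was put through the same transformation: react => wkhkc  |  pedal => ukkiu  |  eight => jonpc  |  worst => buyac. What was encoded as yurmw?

token

In react: r→w is +5, e→k is +6, a→h is +7, c→k is +8 — the shift increases by 1 each position. Letter i (0-indexed) is shifted by i+5, so successive shifts are 5, 6, 7, ….
Undoing it on yurmw: y−5=t, u−6=o, r−7=k, m−8=e, w−9=n.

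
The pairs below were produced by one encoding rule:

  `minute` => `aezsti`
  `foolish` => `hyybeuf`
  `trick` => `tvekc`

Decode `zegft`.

night

m(12)→a(0) and i(8)→e(4) fit y≡25x+12 (mod 26); the inverse of 25 mod 26 is 25. Treating letters as 0–25, the rule is x ↦ 25x + 12 (mod 26).
Reversing it on zegft: z(25)→25·(25−12)≡13=n; e(4)→25·(4−12)≡8=i; g(6)→25·(6−12)≡6=g; f(5)→25·(5−12)≡7=h; t(19)→25·(19−12)≡19=t (all mod 26).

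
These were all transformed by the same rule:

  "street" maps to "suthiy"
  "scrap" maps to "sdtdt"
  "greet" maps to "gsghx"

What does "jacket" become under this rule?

In street: s→s is +0, t→u is +1, r→t is +2, e→h is +3 — the shift increases by 1 each position. Each letter shifts forward by its position index (0, 1, 2, …) — the shift grows by one for each successive letter.
Applying it to jacket: j+0=j, a+1=b, c+2=e, k+3=n, e+4=i, t+5=y.

jbeniy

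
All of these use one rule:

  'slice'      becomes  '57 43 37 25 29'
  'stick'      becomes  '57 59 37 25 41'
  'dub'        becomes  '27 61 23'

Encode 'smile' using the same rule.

57 45 37 43 29

s(#19)→57 and l(#12)→43: differences scale by 2, so n = 2·pos + 19. With a=1..z=26, the number is 2·pos + 19.
For smile: s=19→57, m=13→45, i=9→37, l=12→43, e=5→29.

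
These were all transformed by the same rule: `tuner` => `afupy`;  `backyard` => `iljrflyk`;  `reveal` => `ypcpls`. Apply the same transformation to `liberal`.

stipyls

The shift depends on letter class: consonant t→a is +7, but vowel u→f is +11. The rule splits by letter class: vowels +11, consonants +7.
For liberal: l(cons)+7=s, i(vowel)+11=t, b(cons)+7=i, e(vowel)+11=p, r(cons)+7=y, a(vowel)+11=l, l(cons)+7=s.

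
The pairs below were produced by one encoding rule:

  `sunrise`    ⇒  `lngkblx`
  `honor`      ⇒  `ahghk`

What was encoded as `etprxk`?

Compare letters: s→l is +19, u→n is +19, n→g is +19 — a constant shift. This is a Caesar cipher with shift 19.
Undoing it on etprxk: e−19=l, t−19=a, p−19=w, r−19=y, x−19=e, k−19=r.

lawyer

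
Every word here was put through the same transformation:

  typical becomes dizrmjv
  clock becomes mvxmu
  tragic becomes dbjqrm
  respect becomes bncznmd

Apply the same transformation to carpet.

mjbznd

The rule splits by letter class: vowels +9, consonants +10.
On carpet: c(cons)+10=m, a(vowel)+9=j, r(cons)+10=b, p(cons)+10=z, e(vowel)+9=n, t(cons)+10=d.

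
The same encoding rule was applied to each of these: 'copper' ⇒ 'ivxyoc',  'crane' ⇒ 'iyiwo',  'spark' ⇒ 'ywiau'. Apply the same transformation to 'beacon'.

hlilyy

Each letter shifts forward by (position + 6), i.e. 6, 7, 8, … — the shift grows by one for each successive letter.
For beacon: b+6=h, e+7=l, a+8=i, c+9=l, o+10=y, n+11=y.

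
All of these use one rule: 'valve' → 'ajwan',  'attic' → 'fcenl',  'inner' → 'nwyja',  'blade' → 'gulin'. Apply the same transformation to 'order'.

taoja

Shifts by position in valve: pos 0: v→a (+5), pos 1: a→j (+9), pos 2: l→w (+11), pos 3: v→a (+5), pos 4: e→n (+9) — repeating every 3. It's a Vigenère-style cipher with numeric key [5,9,11]: position i shifts by key[i mod 3].
For order: o+5=t, r+9=a, d+11=o, e+5=j, r+9=a.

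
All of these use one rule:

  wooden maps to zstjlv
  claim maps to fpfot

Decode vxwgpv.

strain

The shift increases by 1 at each position, starting from +3: 3, 4, 5, ….
Undoing it on vxwgpv: v−3=s, x−4=t, w−5=r, g−6=a, p−7=i, v−8=n.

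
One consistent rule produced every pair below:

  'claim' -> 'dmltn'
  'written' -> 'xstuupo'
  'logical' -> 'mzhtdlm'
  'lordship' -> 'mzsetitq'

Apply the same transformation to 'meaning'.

nplotoh

The shift depends on letter class: consonant c→d is +1, but vowel a→l is +11. Vowels shift forward by 11 and consonants shift forward by 1.
On meaning: m(cons)+1=n, e(vowel)+11=p, a(vowel)+11=l, n(cons)+1=o, i(vowel)+11=t, n(cons)+1=o, g(cons)+1=h.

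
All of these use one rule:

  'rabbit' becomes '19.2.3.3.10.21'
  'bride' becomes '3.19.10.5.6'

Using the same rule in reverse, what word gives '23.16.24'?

Letters become their 1-based position plus 1 (so a→2, b→3, …).
Decoding 23.16.24: 23→(23−1)÷1=22=v, 16→(16−1)÷1=15=o, 24→(24−1)÷1=23=w.

vow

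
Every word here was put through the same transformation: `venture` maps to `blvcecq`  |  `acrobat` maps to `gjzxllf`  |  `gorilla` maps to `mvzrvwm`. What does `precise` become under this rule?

In venture: v→b is +6, e→l is +7, n→v is +8, t→c is +9 — the shift increases by 1 each position. Letter i (0-indexed) is shifted by i+6, so successive shifts are 6, 7, 8, ….
On precise: p+6=v, r+7=y, e+8=m, c+9=l, i+10=s, s+11=d, e+12=q.

vymlsdq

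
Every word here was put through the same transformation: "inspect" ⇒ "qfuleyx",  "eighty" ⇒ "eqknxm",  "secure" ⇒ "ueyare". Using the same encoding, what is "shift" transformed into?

i(8)→q(16) and n(13)→f(5) fit y≡3x+18 (mod 26); the inverse of 3 mod 26 is 9. Treating letters as 0–25, the rule is x ↦ 3x + 18 (mod 26).
Applying it to shift: s(18)→3·18+18≡20=u; h(7)→3·7+18≡13=n; i(8)→3·8+18≡16=q; f(5)→3·5+18≡7=h; t(19)→3·19+18≡23=x (all mod 26).

unqhx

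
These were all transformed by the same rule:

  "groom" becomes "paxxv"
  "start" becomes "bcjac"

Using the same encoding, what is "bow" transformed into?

Compare letters: g→p is +9, r→a is +9, o→x is +9 — a constant shift. Every letter moves 9 places later in the alphabet, wrapping around z→a.
For bow: b+9=k, o+9=x, w+9=f.

kxf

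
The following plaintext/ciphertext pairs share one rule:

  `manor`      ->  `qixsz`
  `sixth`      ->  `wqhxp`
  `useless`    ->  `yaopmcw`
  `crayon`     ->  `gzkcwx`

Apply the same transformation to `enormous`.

ivyvuyya

A repeating key of period 3 is used — shifts +4, +8, +10 over and over.
For enormous: e+4=i, n+8=v, o+10=y, r+4=v, m+8=u, o+10=y, u+4=y, s+8=a.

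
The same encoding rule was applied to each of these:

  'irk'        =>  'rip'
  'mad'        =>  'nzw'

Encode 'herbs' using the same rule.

This is the alphabet-reversal cipher (Atbash): a becomes z, b becomes y, etc.
Applying it to herbs: h↔s, e↔v, r↔i, b↔y, s↔h.

sviyh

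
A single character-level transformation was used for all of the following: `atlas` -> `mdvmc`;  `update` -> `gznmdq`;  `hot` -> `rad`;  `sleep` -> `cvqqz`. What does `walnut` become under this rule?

The shift depends on letter class: consonant t→d is +10, but vowel a→m is +12. Two shifts are in play — +12 for a/e/i/o/u, +10 for every other letter.
On walnut: w(cons)+10=g, a(vowel)+12=m, l(cons)+10=v, n(cons)+10=x, u(vowel)+12=g, t(cons)+10=d.

gmvxgd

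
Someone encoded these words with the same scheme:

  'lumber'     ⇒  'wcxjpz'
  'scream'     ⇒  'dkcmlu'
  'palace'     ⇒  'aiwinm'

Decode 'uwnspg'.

jockey

Shifts by position in lumber: pos 0: l→w (+11), pos 1: u→c (+8), pos 2: m→x (+11), pos 3: b→j (+8) — repeating every 2. The shifts repeat in a cycle of length 2: positions 0,1,… shift by +11, +8, then the pattern repeats.
Decoding uwnspg: u−11=j, w−8=o, n−11=c, s−8=k, p−11=e, g−8=y.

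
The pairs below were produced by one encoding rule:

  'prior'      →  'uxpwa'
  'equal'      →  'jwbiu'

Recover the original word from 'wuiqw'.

The shift increases by 1 at each position, starting from +5: 5, 6, 7, ….
Reversing it on wuiqw: w−5=r, u−6=o, i−7=b, q−8=i, w−9=n.

robin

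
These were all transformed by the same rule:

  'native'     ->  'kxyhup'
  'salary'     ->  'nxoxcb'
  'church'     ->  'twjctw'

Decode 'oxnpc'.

laser

n(13)→k(10) and a(0)→x(23) fit y≡11x+23 (mod 26); the inverse of 11 mod 26 is 19. Treating letters as 0–25, the rule is x ↦ 11x + 23 (mod 26).
Undoing it on oxnpc: o(14)→19·(14−23)≡11=l; x(23)→19·(23−23)≡0=a; n(13)→19·(13−23)≡18=s; p(15)→19·(15−23)≡4=e; c(2)→19·(2−23)≡17=r (all mod 26).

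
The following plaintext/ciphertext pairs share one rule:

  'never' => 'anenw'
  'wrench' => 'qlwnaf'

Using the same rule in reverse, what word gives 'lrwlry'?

Read the word backwards and shift each letter +9.
Reversing it on lrwlry: shift back: l−9=c, r−9=i, w−9=n, l−9=c, r−9=i, y−9=p → cincip; then reverse → picnic.

picnic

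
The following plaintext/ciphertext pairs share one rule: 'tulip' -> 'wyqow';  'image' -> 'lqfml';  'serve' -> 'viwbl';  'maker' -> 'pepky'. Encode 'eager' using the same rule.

In tulip: t→w is +3, u→y is +4, l→q is +5, i→o is +6 — the shift increases by 1 each position. The shift increases by 1 at each position, starting from +3: 3, 4, 5, ….
For eager: e+3=h, a+4=e, g+5=l, e+6=k, r+7=y.

helky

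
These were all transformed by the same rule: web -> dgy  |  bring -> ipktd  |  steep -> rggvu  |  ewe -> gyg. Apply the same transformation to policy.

Read the word backwards and shift each letter +2.
For policy: reverse → ycilop; then shift: y+2=a, c+2=e, i+2=k, l+2=n, o+2=q, p+2=r.

aeknqr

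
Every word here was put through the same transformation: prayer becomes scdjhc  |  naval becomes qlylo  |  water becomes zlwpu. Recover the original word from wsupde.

threat

Shifts by position in prayer: pos 0: p→s (+3), pos 1: r→c (+11), pos 2: a→d (+3), pos 3: y→j (+11) — repeating every 2. A repeating key of period 2 is used — shifts +3, +11 over and over.
Undoing it on wsupde: w−3=t, s−11=h, u−3=r, p−11=e, d−3=a, e−11=t.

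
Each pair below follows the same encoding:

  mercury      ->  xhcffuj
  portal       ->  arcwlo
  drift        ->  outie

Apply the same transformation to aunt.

Shifts by position in mercury: pos 0: m→x (+11), pos 1: e→h (+3), pos 2: r→c (+11), pos 3: c→f (+3) — repeating every 2. A repeating key of period 2 is used — shifts +11, +3 over and over.
Applying it to aunt: a+11=l, u+3=x, n+11=y, t+3=w.

lxyw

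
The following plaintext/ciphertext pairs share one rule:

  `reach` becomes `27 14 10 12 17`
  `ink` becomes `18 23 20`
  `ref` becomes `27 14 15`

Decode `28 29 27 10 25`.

strap

r is letter #18 and maps to 27: an offset of 9. Each letter is replaced by its alphabet position (a=1..z=26) + 9.
Decoding 28 29 27 10 25: 28→(28−9)÷1=19=s, 29→(29−9)÷1=20=t, 27→(27−9)÷1=18=r, 10→(10−9)÷1=1=a, 25→(25−9)÷1=16=p.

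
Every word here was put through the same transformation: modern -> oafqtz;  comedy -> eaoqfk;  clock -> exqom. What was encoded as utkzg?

Shifts by position in modern: pos 0: m→o (+2), pos 1: o→a (+12), pos 2: d→f (+2), pos 3: e→q (+12) — repeating every 2. A repeating key of period 2 is used — shifts +2, +12 over and over.
Reversing it on utkzg: u−2=s, t−12=h, k−2=i, z−12=n, g−2=e.

shine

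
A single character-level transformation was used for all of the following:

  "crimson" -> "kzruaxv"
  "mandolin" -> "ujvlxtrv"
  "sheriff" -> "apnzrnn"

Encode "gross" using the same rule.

ozxaa

The shift depends on letter class: consonant c→k is +8, but vowel i→r is +9. Two shifts are in play — +9 for a/e/i/o/u, +8 for every other letter.
Applying it to gross: g(cons)+8=o, r(cons)+8=z, o(vowel)+9=x, s(cons)+8=a, s(cons)+8=a.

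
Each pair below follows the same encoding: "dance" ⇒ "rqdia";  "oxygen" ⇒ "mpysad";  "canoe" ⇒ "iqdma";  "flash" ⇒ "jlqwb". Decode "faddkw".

tennis

d(3)→r(17) and a(0)→q(16) fit y≡9x+16 (mod 26); the inverse of 9 mod 26 is 3. This is an affine cipher: with a=0,…,z=25, each position x becomes (9x+16) mod 26.
Reversing it on faddkw: f(5)→3·(5−16)≡19=t; a(0)→3·(0−16)≡4=e; d(3)→3·(3−16)≡13=n; d(3)→3·(3−16)≡13=n; k(10)→3·(10−16)≡8=i; w(22)→3·(22−16)≡18=s (all mod 26).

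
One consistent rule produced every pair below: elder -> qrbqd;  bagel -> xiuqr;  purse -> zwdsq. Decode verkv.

e(4)→q(16) and l(11)→r(17) fit y≡15x+8 (mod 26); the inverse of 15 mod 26 is 7. Treating letters as 0–25, the rule is x ↦ 15x + 8 (mod 26).
Undoing it on verkv: v(21)→7·(21−8)≡13=n; e(4)→7·(4−8)≡24=y; r(17)→7·(17−8)≡11=l; k(10)→7·(10−8)≡14=o; v(21)→7·(21−8)≡13=n (all mod 26).

nylon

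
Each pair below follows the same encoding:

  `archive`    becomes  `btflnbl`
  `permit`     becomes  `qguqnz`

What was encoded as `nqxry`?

In archive: a→b is +1, r→t is +2, c→f is +3, h→l is +4 — the shift increases by 1 each position. Letter i (0-indexed) is shifted by i+1, so successive shifts are 1, 2, 3, ….
Undoing it on nqxry: n−1=m, q−2=o, x−3=u, r−4=n, y−5=t.

mount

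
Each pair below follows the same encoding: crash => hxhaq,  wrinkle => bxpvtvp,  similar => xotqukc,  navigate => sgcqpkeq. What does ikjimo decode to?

In crash: c→h is +5, r→x is +6, a→h is +7, s→a is +8 — the shift increases by 1 each position. Letter i (0-indexed) is shifted by i+5, so successive shifts are 5, 6, 7, ….
Decoding ikjimo: i−5=d, k−6=e, j−7=c, i−8=a, m−9=d, o−10=e.

decade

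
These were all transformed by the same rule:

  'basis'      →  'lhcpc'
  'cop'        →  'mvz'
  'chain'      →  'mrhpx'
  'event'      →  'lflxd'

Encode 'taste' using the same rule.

dhcdl

Two shifts are in play — +7 for a/e/i/o/u, +10 for every other letter.
For taste: t(cons)+10=d, a(vowel)+7=h, s(cons)+10=c, t(cons)+10=d, e(vowel)+7=l.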